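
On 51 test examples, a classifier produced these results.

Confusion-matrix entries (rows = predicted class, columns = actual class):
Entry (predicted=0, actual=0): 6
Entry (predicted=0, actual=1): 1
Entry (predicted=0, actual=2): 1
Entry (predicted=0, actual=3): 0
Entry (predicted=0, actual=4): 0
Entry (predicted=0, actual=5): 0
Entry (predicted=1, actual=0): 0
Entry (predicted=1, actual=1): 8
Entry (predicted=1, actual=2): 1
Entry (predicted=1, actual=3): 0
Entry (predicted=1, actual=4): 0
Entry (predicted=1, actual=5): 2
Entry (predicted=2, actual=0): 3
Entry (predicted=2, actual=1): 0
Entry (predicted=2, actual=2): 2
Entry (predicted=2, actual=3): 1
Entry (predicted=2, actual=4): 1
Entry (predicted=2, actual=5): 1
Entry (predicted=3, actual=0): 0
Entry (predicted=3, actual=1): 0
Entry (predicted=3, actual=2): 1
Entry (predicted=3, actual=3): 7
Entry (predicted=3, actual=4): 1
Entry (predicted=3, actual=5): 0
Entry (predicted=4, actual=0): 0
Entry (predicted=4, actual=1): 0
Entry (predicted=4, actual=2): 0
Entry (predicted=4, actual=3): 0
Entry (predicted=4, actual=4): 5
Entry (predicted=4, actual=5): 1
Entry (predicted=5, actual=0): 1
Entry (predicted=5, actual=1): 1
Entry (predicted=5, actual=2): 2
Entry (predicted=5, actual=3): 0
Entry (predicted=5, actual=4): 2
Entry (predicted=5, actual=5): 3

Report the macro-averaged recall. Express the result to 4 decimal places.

0.5908

Per-class recall (TP/(TP+FN)):
  0: TP=6, FN=0+3+0+0+1=4 → 6/10 = 0.60000
  1: TP=8, FN=1+0+0+0+1=2 → 8/10 = 0.80000
  2: TP=2, FN=1+1+1+0+2=5 → 2/7 = 0.28571
  3: TP=7, FN=0+0+1+0+0=1 → 7/8 = 0.87500
  4: TP=5, FN=0+0+1+1+2=4 → 5/9 = 0.55556
  5: TP=3, FN=0+2+1+0+1=4 → 3/7 = 0.42857
Macro-recall = mean = (0.60000 + 0.80000 + 0.28571 + 0.87500 + 0.55556 + 0.42857) / 6 = 0.5908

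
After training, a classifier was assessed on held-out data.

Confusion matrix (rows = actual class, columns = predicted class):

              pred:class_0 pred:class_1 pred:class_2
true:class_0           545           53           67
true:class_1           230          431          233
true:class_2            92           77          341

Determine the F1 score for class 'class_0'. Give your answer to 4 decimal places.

F1 score = 2·TP/(2·TP+FP+FN).
class_0: TP=545, FP=230+92=322, FN=53+67=120 → 1090/1532 = 0.71149

0.7115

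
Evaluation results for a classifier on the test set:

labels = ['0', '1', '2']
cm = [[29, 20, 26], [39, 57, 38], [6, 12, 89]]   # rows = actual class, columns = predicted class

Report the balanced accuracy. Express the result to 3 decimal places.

Balanced accuracy = mean of per-class recall.
  0: recall = 29/75 = 0.3867
  1: recall = 57/134 = 0.4254
  2: recall = 89/107 = 0.8318
Mean = (0.3867 + 0.4254 + 0.8318) / 3 = 0.548

0.548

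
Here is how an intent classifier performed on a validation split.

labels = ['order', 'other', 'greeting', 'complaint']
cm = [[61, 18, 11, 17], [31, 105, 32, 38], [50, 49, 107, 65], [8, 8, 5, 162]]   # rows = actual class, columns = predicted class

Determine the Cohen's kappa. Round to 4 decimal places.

Observed agreement pₒ = trace/N = 435/767 = 0.56714
Expected agreement pₑ = Σ (rowᵢ·colᵢ)/N² = (107·150 + 206·180 + 271·155 + 183·282)/767² = 0.24944
κ = (pₒ − pₑ)/(1 − pₑ) = (0.56714 − 0.24944)/(1 − 0.24944) = 0.4233

0.4233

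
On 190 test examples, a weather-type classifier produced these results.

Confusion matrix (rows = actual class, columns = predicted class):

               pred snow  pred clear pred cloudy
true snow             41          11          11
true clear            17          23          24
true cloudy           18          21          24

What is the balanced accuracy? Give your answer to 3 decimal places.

Balanced accuracy = mean of per-class recall.
  snow: recall = 41/63 = 0.6508
  clear: recall = 23/64 = 0.3594
  cloudy: recall = 24/63 = 0.3810
Mean = (0.6508 + 0.3594 + 0.3810) / 3 = 0.464

0.464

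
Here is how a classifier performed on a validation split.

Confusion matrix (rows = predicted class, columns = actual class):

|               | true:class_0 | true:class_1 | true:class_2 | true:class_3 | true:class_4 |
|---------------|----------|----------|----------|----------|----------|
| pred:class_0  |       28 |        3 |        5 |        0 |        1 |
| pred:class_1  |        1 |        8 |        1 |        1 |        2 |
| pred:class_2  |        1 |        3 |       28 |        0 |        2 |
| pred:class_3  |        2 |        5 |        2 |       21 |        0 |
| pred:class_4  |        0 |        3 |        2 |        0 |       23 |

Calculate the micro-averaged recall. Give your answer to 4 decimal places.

0.7606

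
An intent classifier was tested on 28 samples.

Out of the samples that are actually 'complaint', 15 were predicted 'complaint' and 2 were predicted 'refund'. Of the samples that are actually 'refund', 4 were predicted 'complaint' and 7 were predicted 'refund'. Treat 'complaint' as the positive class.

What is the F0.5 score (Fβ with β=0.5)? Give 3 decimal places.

Fβ = (1+β²)·TP / ((1+β²)·TP + β²·FN + FP), with β²=1/4
= 1.25·15 / (1.25·15 + 0.25·2 + 4) = 0.806

0.806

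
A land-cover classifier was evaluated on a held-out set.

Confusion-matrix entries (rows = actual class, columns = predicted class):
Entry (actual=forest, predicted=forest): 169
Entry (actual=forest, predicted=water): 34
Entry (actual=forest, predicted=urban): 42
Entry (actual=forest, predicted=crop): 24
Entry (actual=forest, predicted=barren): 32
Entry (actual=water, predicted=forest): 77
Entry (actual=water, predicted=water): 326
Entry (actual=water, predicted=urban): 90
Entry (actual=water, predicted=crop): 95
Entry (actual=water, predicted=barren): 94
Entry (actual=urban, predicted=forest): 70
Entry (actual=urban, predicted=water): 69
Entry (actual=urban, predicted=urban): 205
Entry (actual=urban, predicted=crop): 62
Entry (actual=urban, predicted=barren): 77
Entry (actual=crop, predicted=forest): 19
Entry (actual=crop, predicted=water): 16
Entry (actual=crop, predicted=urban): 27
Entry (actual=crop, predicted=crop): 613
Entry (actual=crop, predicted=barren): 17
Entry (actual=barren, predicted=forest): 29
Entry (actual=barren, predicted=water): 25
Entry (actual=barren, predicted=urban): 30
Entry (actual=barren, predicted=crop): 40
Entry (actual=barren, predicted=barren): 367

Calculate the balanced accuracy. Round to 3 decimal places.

0.619

Balanced accuracy = mean of per-class recall.
  forest: recall = 169/301 = 0.5615
  water: recall = 326/682 = 0.4780
  urban: recall = 205/483 = 0.4244
  crop: recall = 613/692 = 0.8858
  barren: recall = 367/491 = 0.7475
Mean = (0.5615 + 0.4780 + 0.4244 + 0.8858 + 0.7475) / 5 = 0.619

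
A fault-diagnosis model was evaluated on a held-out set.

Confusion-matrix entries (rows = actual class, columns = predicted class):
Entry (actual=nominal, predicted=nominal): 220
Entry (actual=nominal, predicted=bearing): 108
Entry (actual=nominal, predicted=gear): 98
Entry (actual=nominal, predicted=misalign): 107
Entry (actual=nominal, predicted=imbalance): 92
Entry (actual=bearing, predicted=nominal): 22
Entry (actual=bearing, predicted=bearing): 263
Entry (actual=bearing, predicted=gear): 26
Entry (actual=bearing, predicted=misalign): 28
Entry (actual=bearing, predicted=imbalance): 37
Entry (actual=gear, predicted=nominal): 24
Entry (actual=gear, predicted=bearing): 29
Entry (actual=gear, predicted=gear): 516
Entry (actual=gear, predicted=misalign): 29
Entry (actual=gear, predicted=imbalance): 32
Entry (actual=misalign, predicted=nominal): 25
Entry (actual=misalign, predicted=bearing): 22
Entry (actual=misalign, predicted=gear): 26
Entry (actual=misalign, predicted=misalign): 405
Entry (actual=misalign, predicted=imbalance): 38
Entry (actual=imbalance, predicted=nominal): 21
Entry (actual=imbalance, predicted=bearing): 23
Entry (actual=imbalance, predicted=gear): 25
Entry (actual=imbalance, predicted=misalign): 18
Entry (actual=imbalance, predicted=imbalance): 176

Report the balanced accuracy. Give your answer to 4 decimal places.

0.6649

Balanced accuracy = mean of per-class recall.
  nominal: recall = 220/625 = 0.35200
  bearing: recall = 263/376 = 0.69947
  gear: recall = 516/630 = 0.81905
  misalign: recall = 405/516 = 0.78488
  imbalance: recall = 176/263 = 0.66920
Mean = (0.35200 + 0.69947 + 0.81905 + 0.78488 + 0.66920) / 5 = 0.6649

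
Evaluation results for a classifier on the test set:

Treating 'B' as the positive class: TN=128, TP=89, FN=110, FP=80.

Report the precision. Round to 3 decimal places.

Precision = TP/(TP+FP) = 89/(89+80) = 89/169 = 0.527

0.527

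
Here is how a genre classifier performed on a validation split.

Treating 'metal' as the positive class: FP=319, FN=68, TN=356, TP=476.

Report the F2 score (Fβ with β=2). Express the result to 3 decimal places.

Fβ = (1+β²)·TP / ((1+β²)·TP + β²·FN + FP), with β²=4
= 5·476 / (5·476 + 4·68 + 319) = 0.801

0.801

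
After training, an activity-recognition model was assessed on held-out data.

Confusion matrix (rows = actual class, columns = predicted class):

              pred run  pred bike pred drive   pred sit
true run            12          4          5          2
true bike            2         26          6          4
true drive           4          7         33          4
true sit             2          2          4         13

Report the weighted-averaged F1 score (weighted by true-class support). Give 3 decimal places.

Per-class F1 score (2·TP/(2·TP+FP+FN)):
  run: TP=12, FP=2+4+2=8, FN=4+5+2=11 → 24/43 = 0.5581
  bike: TP=26, FP=4+7+2=13, FN=2+6+4=12 → 52/77 = 0.6753
  drive: TP=33, FP=5+6+4=15, FN=4+7+4=15 → 66/96 = 0.6875
  sit: TP=13, FP=2+4+4=10, FN=2+2+4=8 → 26/44 = 0.5909
Weighted-F1 score = Σ (supportᵢ/N)·F1 scoreᵢ with N=130: (23/130)·0.5581 + (38/130)·0.6753 + (48/130)·0.6875 + (21/130)·0.5909 = 0.645

0.645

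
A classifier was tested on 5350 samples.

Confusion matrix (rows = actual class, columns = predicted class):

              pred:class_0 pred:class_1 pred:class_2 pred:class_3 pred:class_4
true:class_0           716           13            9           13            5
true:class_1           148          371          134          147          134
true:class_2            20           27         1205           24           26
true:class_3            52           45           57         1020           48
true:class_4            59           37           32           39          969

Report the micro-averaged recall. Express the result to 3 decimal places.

0.800

Micro-averaging pools counts across classes: ΣTP=4281, ΣFP=1069, ΣFN=1069.
Micro-recall = TP/(TP+FN) on pooled counts = 0.800 (equals overall accuracy in single-label multiclass).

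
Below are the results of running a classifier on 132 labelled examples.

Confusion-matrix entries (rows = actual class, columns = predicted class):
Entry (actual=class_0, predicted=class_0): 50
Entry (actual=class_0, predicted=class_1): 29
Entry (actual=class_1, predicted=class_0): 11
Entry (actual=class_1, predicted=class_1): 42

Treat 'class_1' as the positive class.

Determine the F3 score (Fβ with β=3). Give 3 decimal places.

0.766

Fβ = (1+β²)·TP / ((1+β²)·TP + β²·FN + FP), with β²=9
= 10·42 / (10·42 + 9·11 + 29) = 0.766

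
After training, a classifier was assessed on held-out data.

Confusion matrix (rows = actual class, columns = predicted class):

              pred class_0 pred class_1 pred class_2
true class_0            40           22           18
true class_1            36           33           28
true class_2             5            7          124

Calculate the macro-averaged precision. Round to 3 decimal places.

Per-class precision (TP/(TP+FP)):
  class_0: TP=40, FP=36+5=41 → 40/81 = 0.4938
  class_1: TP=33, FP=22+7=29 → 33/62 = 0.5323
  class_2: TP=124, FP=18+28=46 → 124/170 = 0.7294
Macro-precision = mean = (0.4938 + 0.5323 + 0.7294) / 3 = 0.585

0.585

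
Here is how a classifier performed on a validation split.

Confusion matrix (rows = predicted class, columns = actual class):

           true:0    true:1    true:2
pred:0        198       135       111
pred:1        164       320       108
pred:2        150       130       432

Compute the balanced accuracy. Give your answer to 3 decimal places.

Balanced accuracy = mean of per-class recall.
  0: recall = 198/512 = 0.3867
  1: recall = 320/585 = 0.5470
  2: recall = 432/651 = 0.6636
Mean = (0.3867 + 0.5470 + 0.6636) / 3 = 0.532

0.532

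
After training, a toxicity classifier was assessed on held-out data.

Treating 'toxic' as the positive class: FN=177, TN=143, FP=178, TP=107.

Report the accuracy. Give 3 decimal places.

0.413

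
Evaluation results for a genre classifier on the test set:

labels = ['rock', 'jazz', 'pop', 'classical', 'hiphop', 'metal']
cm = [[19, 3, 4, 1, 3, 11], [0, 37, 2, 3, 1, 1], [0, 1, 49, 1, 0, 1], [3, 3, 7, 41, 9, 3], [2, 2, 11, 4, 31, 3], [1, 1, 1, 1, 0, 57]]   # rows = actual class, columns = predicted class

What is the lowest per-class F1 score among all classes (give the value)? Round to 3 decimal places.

0.576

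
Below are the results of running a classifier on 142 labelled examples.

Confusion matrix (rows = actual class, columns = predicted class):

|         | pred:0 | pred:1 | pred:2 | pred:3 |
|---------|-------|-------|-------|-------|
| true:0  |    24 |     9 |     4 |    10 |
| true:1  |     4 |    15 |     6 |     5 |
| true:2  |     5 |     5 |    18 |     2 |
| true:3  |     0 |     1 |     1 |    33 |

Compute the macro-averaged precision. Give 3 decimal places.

Per-class precision (TP/(TP+FP)):
  0: TP=24, FP=4+5+0=9 → 24/33 = 0.7273
  1: TP=15, FP=9+5+1=15 → 15/30 = 0.5000
  2: TP=18, FP=4+6+1=11 → 18/29 = 0.6207
  3: TP=33, FP=10+5+2=17 → 33/50 = 0.6600
Macro-precision = mean = (0.7273 + 0.5000 + 0.6207 + 0.6600) / 4 = 0.627

0.627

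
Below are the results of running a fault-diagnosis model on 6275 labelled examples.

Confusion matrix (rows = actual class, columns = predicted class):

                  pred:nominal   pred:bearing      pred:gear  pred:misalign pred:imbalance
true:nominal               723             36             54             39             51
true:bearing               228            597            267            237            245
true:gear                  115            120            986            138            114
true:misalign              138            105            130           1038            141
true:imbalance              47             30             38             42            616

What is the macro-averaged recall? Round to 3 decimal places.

0.663

Per-class recall (TP/(TP+FN)):
  nominal: TP=723, FN=36+54+39+51=180 → 723/903 = 0.8007
  bearing: TP=597, FN=228+267+237+245=977 → 597/1574 = 0.3793
  gear: TP=986, FN=115+120+138+114=487 → 986/1473 = 0.6694
  misalign: TP=1038, FN=138+105+130+141=514 → 1038/1552 = 0.6688
  imbalance: TP=616, FN=47+30+38+42=157 → 616/773 = 0.7969
Macro-recall = mean = (0.8007 + 0.3793 + 0.6694 + 0.6688 + 0.7969) / 5 = 0.663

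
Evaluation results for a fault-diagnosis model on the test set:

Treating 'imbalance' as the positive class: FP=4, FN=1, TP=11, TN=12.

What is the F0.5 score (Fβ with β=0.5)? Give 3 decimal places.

Fβ = (1+β²)·TP / ((1+β²)·TP + β²·FN + FP), with β²=1/4
= 1.25·11 / (1.25·11 + 0.25·1 + 4) = 0.764

0.764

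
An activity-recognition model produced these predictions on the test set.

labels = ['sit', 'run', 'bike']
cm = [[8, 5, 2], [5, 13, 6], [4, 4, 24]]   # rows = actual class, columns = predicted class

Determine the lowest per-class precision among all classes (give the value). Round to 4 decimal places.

Per-class precision (TP/(TP+FP)):
  sit: TP=8, FP=5+4=9 → 8/17 = 0.47059
  run: TP=13, FP=5+4=9 → 13/22 = 0.59091
  bike: TP=24, FP=2+6=8 → 24/32 = 0.75000
Lowest is class 'sit' with precision = 0.4706.

0.4706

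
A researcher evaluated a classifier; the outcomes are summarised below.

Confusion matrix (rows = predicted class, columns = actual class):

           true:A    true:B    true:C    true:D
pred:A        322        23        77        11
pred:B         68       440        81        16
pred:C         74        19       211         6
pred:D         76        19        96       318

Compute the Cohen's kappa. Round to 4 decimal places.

0.5940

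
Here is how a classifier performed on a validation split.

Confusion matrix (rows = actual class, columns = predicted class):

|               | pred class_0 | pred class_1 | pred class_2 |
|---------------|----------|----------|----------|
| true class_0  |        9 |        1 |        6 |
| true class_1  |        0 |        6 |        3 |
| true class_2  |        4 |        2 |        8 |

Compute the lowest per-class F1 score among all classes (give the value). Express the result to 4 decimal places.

0.5161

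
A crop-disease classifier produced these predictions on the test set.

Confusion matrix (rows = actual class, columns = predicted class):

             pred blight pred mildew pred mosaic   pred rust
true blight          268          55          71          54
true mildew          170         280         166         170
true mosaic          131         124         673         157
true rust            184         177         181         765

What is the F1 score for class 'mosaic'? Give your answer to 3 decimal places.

One-vs-rest for 'mosaic': TP = diagonal; FP = other classes predicted 'mosaic'; FN = 'mosaic' predicted as other.
F1 score = 2·TP/(2·TP+FP+FN).
mosaic: TP=673, FP=71+166+181=418, FN=131+124+157=412 → 1346/2176 = 0.6186

0.619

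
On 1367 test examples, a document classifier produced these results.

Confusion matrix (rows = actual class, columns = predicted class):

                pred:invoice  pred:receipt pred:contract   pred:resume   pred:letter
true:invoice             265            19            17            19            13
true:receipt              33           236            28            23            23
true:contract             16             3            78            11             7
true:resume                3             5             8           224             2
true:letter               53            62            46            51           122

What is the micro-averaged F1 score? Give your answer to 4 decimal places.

Micro-averaging pools counts across classes: ΣTP=925, ΣFP=442, ΣFN=442.
Micro-F1 score = 2·TP/(2·TP+FP+FN) on pooled counts = 0.6767 (equals overall accuracy in single-label multiclass).

0.6767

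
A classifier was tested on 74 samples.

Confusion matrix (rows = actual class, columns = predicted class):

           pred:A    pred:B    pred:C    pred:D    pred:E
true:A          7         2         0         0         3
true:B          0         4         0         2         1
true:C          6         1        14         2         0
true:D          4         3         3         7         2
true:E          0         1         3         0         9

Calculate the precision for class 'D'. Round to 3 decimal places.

0.636

One-vs-rest for 'D': TP = diagonal; FP = other classes predicted 'D'; FN = 'D' predicted as other.
precision = TP/(TP+FP).
D: TP=7, FP=0+2+2+0=4 → 7/11 = 0.6364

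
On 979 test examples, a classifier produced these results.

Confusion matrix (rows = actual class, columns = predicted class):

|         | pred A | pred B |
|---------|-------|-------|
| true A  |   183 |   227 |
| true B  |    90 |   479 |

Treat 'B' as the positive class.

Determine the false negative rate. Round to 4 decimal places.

FNR = FN/(FN+TP) = 90/(90+479) = 0.1582

0.1582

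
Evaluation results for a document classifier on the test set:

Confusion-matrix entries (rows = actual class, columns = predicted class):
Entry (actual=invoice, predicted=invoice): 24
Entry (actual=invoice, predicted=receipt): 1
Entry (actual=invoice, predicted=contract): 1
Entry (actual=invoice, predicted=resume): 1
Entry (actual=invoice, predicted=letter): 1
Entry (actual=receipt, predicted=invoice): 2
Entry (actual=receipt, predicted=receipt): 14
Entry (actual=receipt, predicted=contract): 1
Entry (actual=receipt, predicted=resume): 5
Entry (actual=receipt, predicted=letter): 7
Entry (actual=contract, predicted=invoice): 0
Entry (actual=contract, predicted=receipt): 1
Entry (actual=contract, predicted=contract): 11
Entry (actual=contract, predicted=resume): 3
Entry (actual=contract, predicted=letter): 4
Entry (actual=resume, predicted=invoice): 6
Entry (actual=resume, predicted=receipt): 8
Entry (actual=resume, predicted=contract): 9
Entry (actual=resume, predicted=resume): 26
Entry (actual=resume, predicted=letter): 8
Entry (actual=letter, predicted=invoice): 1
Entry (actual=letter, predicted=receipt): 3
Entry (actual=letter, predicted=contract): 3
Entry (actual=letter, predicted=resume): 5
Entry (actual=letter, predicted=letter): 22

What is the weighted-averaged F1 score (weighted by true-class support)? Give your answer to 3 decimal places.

0.576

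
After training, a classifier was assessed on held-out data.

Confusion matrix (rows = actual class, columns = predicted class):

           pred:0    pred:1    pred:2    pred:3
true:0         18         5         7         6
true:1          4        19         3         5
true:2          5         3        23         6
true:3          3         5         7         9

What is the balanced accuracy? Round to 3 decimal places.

Balanced accuracy = mean of per-class recall.
  0: recall = 18/36 = 0.5000
  1: recall = 19/31 = 0.6129
  2: recall = 23/37 = 0.6216
  3: recall = 9/24 = 0.3750
Mean = (0.5000 + 0.6129 + 0.6216 + 0.3750) / 4 = 0.527

0.527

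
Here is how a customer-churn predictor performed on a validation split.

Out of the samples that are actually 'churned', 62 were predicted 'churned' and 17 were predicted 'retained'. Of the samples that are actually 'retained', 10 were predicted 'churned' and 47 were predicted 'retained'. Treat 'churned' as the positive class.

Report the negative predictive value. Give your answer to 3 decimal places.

NPV = TN/(TN+FN) = 47/(47+17) = 0.734

0.734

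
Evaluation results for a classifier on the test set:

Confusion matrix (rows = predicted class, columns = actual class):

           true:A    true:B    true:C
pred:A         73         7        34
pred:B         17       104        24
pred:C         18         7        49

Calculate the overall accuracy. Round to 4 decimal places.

Accuracy = trace / total = (73+104+49=226) / 333 = 226/333 = 0.6787

0.6787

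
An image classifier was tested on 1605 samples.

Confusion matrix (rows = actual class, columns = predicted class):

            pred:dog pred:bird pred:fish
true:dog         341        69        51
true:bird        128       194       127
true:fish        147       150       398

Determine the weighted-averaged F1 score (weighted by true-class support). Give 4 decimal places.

0.5790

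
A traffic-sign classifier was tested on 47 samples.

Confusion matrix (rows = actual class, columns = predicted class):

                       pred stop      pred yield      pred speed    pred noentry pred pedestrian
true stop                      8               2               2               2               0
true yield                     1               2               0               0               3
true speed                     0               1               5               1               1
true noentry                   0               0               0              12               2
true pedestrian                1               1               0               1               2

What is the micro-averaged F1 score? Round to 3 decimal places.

Micro-averaging pools counts across classes: ΣTP=29, ΣFP=18, ΣFN=18.
Micro-F1 score = 2·TP/(2·TP+FP+FN) on pooled counts = 0.617 (equals overall accuracy in single-label multiclass).

0.617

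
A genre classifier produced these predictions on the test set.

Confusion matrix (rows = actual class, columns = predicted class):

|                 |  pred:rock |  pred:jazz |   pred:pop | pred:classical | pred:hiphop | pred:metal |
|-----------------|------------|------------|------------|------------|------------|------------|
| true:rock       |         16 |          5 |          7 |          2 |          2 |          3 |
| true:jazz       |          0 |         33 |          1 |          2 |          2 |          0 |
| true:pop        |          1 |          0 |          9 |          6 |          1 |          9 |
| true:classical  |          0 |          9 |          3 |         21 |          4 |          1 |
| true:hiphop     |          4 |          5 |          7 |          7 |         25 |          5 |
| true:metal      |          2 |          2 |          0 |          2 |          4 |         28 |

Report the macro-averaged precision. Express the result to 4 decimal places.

Per-class precision (TP/(TP+FP)):
  rock: TP=16, FP=0+1+0+4+2=7 → 16/23 = 0.69565
  jazz: TP=33, FP=5+0+9+5+2=21 → 33/54 = 0.61111
  pop: TP=9, FP=7+1+3+7+0=18 → 9/27 = 0.33333
  classical: TP=21, FP=2+2+6+7+2=19 → 21/40 = 0.52500
  hiphop: TP=25, FP=2+2+1+4+4=13 → 25/38 = 0.65789
  metal: TP=28, FP=3+0+9+1+5=18 → 28/46 = 0.60870
Macro-precision = mean = (0.69565 + 0.61111 + 0.33333 + 0.52500 + 0.65789 + 0.60870) / 6 = 0.5719

0.5719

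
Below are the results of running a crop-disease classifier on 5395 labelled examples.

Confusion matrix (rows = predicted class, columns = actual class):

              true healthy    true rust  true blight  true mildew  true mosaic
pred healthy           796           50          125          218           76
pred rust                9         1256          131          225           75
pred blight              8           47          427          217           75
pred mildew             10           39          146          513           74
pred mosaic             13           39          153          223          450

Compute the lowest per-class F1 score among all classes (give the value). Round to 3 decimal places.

Per-class F1 score (2·TP/(2·TP+FP+FN)):
  healthy: TP=796, FP=50+125+218+76=469, FN=9+8+10+13=40 → 1592/2101 = 0.7577
  rust: TP=1256, FP=9+131+225+75=440, FN=50+47+39+39=175 → 2512/3127 = 0.8033
  blight: TP=427, FP=8+47+217+75=347, FN=125+131+146+153=555 → 854/1756 = 0.4863
  mildew: TP=513, FP=10+39+146+74=269, FN=218+225+217+223=883 → 1026/2178 = 0.4711
  mosaic: TP=450, FP=13+39+153+223=428, FN=76+75+75+74=300 → 900/1628 = 0.5528
Lowest is class 'mildew' with F1 score = 0.471.

0.471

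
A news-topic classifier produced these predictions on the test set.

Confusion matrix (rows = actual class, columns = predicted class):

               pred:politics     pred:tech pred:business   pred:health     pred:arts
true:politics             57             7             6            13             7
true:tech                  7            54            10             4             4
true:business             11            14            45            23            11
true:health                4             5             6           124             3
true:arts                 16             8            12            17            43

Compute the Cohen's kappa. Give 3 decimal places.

0.532

Observed agreement pₒ = trace/N = 323/511 = 0.6321
Expected agreement pₑ = Σ (rowᵢ·colᵢ)/N² = (90·95 + 79·88 + 104·79 + 142·181 + 96·68)/511² = 0.2143
κ = (pₒ − pₑ)/(1 − pₑ) = (0.6321 − 0.2143)/(1 − 0.2143) = 0.532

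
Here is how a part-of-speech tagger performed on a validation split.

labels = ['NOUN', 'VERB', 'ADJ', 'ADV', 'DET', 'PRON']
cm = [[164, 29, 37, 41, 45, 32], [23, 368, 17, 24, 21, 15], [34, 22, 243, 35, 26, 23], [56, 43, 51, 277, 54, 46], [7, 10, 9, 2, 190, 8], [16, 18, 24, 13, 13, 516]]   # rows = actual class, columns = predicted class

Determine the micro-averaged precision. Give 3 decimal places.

0.689

Micro-averaging pools counts across classes: ΣTP=1758, ΣFP=794, ΣFN=794.
Micro-precision = TP/(TP+FP) on pooled counts = 0.689 (equals overall accuracy in single-label multiclass).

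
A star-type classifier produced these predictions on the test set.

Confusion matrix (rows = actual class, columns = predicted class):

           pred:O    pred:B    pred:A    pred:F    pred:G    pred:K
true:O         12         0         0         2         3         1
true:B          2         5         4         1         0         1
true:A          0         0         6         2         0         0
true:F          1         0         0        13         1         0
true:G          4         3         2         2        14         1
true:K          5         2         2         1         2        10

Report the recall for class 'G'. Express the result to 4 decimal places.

0.5385

One-vs-rest for 'G': TP = diagonal; FP = other classes predicted 'G'; FN = 'G' predicted as other.
recall = TP/(TP+FN).
G: TP=14, FN=4+3+2+2+1=12 → 14/26 = 0.53846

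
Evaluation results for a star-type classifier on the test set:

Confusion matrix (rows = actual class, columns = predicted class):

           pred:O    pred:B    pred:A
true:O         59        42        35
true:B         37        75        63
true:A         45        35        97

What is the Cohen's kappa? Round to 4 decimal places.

0.2055

Observed agreement pₒ = trace/N = 231/488 = 0.47336
Expected agreement pₑ = Σ (rowᵢ·colᵢ)/N² = (136·141 + 175·152 + 177·195)/488² = 0.33715
κ = (pₒ − pₑ)/(1 − pₑ) = (0.47336 − 0.33715)/(1 − 0.33715) = 0.2055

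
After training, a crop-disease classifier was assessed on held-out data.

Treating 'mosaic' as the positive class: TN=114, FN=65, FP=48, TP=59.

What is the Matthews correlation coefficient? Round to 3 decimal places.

0.184

MCC = (TP·TN − FP·FN) / √((TP+FP)(TP+FN)(TN+FP)(TN+FN))
Numerator = 59·114 − 48·65 = 3606
Denominator = √(107·124·162·179) = √384745464 = 19614.9296
MCC = 3606 / 19614.9296 = 0.184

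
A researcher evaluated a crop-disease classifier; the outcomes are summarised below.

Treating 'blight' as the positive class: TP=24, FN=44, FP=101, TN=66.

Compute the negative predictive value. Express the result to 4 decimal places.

0.6000

NPV = TN/(TN+FN) = 66/(66+44) = 0.6000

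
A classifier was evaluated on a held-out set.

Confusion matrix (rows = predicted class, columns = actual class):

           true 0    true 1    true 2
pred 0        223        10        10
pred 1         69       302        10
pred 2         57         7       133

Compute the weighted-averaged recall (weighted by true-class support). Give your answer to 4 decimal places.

0.8015

Per-class recall (TP/(TP+FN)):
  0: TP=223, FN=69+57=126 → 223/349 = 0.63897
  1: TP=302, FN=10+7=17 → 302/319 = 0.94671
  2: TP=133, FN=10+10=20 → 133/153 = 0.86928
Weighted-recall = Σ (supportᵢ/N)·recallᵢ with N=821: (349/821)·0.63897 + (319/821)·0.94671 + (153/821)·0.86928 = 0.8015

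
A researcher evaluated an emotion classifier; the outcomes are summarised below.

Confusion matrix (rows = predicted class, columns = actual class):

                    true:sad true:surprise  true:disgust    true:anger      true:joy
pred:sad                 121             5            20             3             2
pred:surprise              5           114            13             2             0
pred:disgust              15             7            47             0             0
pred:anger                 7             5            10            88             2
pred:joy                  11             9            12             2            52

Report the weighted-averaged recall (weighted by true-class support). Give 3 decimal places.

Per-class recall (TP/(TP+FN)):
  sad: TP=121, FN=5+15+7+11=38 → 121/159 = 0.7610
  surprise: TP=114, FN=5+7+5+9=26 → 114/140 = 0.8143
  disgust: TP=47, FN=20+13+10+12=55 → 47/102 = 0.4608
  anger: TP=88, FN=3+2+0+2=7 → 88/95 = 0.9263
  joy: TP=52, FN=2+0+0+2=4 → 52/56 = 0.9286
Weighted-recall = Σ (supportᵢ/N)·recallᵢ with N=552: (159/552)·0.7610 + (140/552)·0.8143 + (102/552)·0.4608 + (95/552)·0.9263 + (56/552)·0.9286 = 0.764

0.764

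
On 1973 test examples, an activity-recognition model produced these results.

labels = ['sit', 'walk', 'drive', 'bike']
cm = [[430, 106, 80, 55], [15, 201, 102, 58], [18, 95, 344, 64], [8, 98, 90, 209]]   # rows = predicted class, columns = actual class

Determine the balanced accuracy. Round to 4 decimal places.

Balanced accuracy = mean of per-class recall.
  sit: recall = 430/471 = 0.91295
  walk: recall = 201/500 = 0.40200
  drive: recall = 344/616 = 0.55844
  bike: recall = 209/386 = 0.54145
Mean = (0.91295 + 0.40200 + 0.55844 + 0.54145) / 4 = 0.6037

0.6037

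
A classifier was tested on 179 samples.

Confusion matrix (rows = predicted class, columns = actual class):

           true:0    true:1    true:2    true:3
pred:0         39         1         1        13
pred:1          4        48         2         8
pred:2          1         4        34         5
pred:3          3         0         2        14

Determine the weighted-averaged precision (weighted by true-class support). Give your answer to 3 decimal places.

Per-class precision (TP/(TP+FP)):
  0: TP=39, FP=1+1+13=15 → 39/54 = 0.7222
  1: TP=48, FP=4+2+8=14 → 48/62 = 0.7742
  2: TP=34, FP=1+4+5=10 → 34/44 = 0.7727
  3: TP=14, FP=3+0+2=5 → 14/19 = 0.7368
Weighted-precision = Σ (supportᵢ/N)·precisionᵢ with N=179: (47/179)·0.7222 + (53/179)·0.7742 + (39/179)·0.7727 + (40/179)·0.7368 = 0.752

0.752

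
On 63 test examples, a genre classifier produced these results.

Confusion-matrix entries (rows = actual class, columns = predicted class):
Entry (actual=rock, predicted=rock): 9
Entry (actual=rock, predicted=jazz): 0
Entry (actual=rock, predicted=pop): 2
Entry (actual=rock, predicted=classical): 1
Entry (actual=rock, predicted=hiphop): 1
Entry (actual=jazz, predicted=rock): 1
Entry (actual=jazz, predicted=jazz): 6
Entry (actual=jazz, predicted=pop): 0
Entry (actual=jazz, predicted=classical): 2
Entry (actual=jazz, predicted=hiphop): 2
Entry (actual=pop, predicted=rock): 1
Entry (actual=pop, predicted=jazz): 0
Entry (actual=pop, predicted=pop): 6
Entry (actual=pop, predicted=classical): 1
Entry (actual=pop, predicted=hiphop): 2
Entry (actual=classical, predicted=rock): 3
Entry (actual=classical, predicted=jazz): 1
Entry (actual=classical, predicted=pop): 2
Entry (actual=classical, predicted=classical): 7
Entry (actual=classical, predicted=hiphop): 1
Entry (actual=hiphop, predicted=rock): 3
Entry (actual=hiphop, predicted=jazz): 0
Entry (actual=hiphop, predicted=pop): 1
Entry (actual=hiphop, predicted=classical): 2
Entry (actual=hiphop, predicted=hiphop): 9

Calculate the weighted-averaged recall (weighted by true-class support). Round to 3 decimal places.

Per-class recall (TP/(TP+FN)):
  rock: TP=9, FN=0+2+1+1=4 → 9/13 = 0.6923
  jazz: TP=6, FN=1+0+2+2=5 → 6/11 = 0.5455
  pop: TP=6, FN=1+0+1+2=4 → 6/10 = 0.6000
  classical: TP=7, FN=3+1+2+1=7 → 7/14 = 0.5000
  hiphop: TP=9, FN=3+0+1+2=6 → 9/15 = 0.6000
Weighted-recall = Σ (supportᵢ/N)·recallᵢ with N=63: (13/63)·0.6923 + (11/63)·0.5455 + (10/63)·0.6000 + (14/63)·0.5000 + (15/63)·0.6000 = 0.587

0.587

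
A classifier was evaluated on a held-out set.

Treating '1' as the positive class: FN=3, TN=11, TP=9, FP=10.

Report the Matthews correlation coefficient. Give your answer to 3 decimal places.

MCC = (TP·TN − FP·FN) / √((TP+FP)(TP+FN)(TN+FP)(TN+FN))
Numerator = 9·11 − 10·3 = 69
Denominator = √(19·12·21·14) = √67032 = 258.9054
MCC = 69 / 258.9054 = 0.267

0.267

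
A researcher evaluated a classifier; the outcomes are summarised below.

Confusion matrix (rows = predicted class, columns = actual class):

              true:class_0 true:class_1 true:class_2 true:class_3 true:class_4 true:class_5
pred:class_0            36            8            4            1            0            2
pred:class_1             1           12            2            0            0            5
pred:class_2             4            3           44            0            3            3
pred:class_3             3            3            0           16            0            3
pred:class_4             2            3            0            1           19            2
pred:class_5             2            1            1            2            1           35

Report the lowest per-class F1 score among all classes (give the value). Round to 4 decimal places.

Per-class F1 score (2·TP/(2·TP+FP+FN)):
  class_0: TP=36, FP=8+4+1+0+2=15, FN=1+4+3+2+2=12 → 72/99 = 0.72727
  class_1: TP=12, FP=1+2+0+0+5=8, FN=8+3+3+3+1=18 → 24/50 = 0.48000
  class_2: TP=44, FP=4+3+0+3+3=13, FN=4+2+0+0+1=7 → 88/108 = 0.81481
  class_3: TP=16, FP=3+3+0+0+3=9, FN=1+0+0+1+2=4 → 32/45 = 0.71111
  class_4: TP=19, FP=2+3+0+1+2=8, FN=0+0+3+0+1=4 → 38/50 = 0.76000
  class_5: TP=35, FP=2+1+1+2+1=7, FN=2+5+3+3+2=15 → 70/92 = 0.76087
Lowest is class 'class_1' with F1 score = 0.4800.

0.4800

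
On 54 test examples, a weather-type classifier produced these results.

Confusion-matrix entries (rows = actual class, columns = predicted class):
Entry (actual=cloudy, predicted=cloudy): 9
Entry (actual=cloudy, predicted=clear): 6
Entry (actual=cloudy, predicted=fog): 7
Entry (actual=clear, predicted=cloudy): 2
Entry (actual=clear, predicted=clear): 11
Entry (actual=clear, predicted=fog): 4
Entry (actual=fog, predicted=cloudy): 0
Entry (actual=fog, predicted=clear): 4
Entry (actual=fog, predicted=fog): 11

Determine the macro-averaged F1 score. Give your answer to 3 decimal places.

0.573

Per-class F1 score (2·TP/(2·TP+FP+FN)):
  cloudy: TP=9, FP=2+0=2, FN=6+7=13 → 18/33 = 0.5455
  clear: TP=11, FP=6+4=10, FN=2+4=6 → 22/38 = 0.5789
  fog: TP=11, FP=7+4=11, FN=0+4=4 → 22/37 = 0.5946
Macro-F1 score = mean = (0.5455 + 0.5789 + 0.5946) / 3 = 0.573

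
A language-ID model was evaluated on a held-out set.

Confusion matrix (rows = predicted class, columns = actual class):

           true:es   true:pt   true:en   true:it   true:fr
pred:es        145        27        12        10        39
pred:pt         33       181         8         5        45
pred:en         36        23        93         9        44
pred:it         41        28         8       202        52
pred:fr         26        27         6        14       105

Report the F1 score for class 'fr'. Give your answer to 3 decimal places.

0.454

Treat 'fr' as positive and all other classes as negative.
F1 score = 2·TP/(2·TP+FP+FN).
fr: TP=105, FP=26+27+6+14=73, FN=39+45+44+52=180 → 210/463 = 0.4536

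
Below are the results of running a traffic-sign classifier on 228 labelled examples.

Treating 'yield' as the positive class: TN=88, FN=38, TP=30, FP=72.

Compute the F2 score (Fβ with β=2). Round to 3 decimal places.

0.401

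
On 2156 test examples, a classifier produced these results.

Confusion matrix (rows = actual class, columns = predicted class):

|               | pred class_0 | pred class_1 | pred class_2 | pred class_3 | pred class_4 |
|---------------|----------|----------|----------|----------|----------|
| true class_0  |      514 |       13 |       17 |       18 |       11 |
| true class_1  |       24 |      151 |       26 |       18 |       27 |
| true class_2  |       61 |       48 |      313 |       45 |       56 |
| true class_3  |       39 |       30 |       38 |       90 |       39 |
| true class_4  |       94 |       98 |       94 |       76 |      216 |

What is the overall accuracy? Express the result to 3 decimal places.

Accuracy = trace / total = (514+151+313+90+216=1284) / 2156 = 1284/2156 = 0.596

0.596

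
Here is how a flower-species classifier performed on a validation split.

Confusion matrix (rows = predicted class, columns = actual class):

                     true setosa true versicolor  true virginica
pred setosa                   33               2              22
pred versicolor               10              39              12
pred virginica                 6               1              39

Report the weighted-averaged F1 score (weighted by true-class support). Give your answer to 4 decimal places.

Per-class F1 score (2·TP/(2·TP+FP+FN)):
  setosa: TP=33, FP=2+22=24, FN=10+6=16 → 66/106 = 0.62264
  versicolor: TP=39, FP=10+12=22, FN=2+1=3 → 78/103 = 0.75728
  virginica: TP=39, FP=6+1=7, FN=22+12=34 → 78/119 = 0.65546
Weighted-F1 score = Σ (supportᵢ/N)·F1 scoreᵢ with N=164: (49/164)·0.62264 + (42/164)·0.75728 + (73/164)·0.65546 = 0.6717

0.6717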